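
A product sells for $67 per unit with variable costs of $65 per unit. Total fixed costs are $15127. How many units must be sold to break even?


Formula: BEQ = Fixed Costs / (Price - Variable Cost)
Contribution margin = $67 - $65 = $2/unit
BEQ = ceil($15127 / $2/unit) = ceil(7563.5) = 7564 units

7564 units


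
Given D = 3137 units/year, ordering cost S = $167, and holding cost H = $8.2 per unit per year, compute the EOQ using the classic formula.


Formula: EOQ = sqrt(2 * D * S / H)
Numerator: 2 * 3137 * 167 = 1047758
2DS/H = 1047758 / 8.2 = 127775.4
EOQ = sqrt(127775.4) = 357.5 units

357.5 units


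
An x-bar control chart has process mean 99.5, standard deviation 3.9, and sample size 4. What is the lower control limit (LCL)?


LCL = 99.5 - 3 * 3.9 / sqrt(4)

93.65


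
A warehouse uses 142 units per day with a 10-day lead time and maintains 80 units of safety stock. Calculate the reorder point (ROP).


Formula: ROP = (Daily Demand * Lead Time) + Safety Stock
Demand during lead time = 142 * 10 = 1420 units
ROP = 1420 + 80 = 1500 units

1500 units


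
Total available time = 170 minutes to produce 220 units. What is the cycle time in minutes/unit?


Formula: CT = Available Time / Number of Units
CT = 170 min / 220 units
CT = 0.77 min/unit

0.77 min/unit


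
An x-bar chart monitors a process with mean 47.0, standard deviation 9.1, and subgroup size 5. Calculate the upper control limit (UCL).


UCL = 47.0 + 3 * 9.1 / sqrt(5)

59.21


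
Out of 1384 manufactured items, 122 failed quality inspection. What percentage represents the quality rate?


Formula: Quality Rate = Good Pieces / Total Pieces * 100
Good pieces = 1384 - 122 = 1262
QR = 1262 / 1384 * 100 = 91.2%

91.2%


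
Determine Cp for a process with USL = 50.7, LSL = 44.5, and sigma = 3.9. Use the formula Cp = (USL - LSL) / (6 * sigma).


Cp = (50.7 - 44.5) / (6 * 3.9)

0.26


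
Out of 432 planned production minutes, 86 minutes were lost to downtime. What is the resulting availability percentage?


Formula: Availability = (Planned Time - Downtime) / Planned Time * 100
Uptime = 432 - 86 = 346 min
Availability = 346 / 432 * 100 = 80.1%

80.1%


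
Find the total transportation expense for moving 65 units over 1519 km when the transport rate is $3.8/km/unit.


TC = dist * cost * units = 1519 * 3.8 * 65 = $375193.00

$375193.00


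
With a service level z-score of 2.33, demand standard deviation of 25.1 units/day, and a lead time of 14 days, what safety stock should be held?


Formula: SS = z * sigma_d * sqrt(LT)
sqrt(LT) = sqrt(14) = 3.7417
SS = 2.33 * 25.1 * 3.7417
SS = 218.8 units

218.8 units


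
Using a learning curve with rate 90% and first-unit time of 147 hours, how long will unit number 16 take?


Formula: T_n = T_1 * (learning_rate)^(log2(n)) where learning_rate = rate/100
Doublings = log2(16) = 4
T_n = 147 * 0.9^4
T_n = 147 * 0.6561 = 96.4 hours

96.4 hours


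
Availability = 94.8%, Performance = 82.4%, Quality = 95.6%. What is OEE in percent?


Formula: OEE = Availability * Performance * Quality / 10000
A * P = 94.8% * 82.4% / 100 = 78.12%
OEE = 78.12% * 95.6% / 100 = 74.7%

74.7%


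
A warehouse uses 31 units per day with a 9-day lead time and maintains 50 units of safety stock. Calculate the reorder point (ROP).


Formula: ROP = (Daily Demand * Lead Time) + Safety Stock
Demand during lead time = 31 * 9 = 279 units
ROP = 279 + 50 = 329 units

329 units


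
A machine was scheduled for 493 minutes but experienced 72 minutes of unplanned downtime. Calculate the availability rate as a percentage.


Formula: Availability = (Planned Time - Downtime) / Planned Time * 100
Uptime = 493 - 72 = 421 min
Availability = 421 / 493 * 100 = 85.4%

85.4%


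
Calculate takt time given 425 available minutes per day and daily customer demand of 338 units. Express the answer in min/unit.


Formula: Takt Time = Available Production Time / Customer Demand
Takt = 425 min/day / 338 units/day
Takt = 1.26 min/unit

1.26 min/unit


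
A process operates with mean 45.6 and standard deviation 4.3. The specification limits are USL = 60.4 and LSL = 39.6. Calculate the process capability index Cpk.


Cpu = (60.4 - 45.6) / (3 * 4.3) = 1.15
Cpl = (45.6 - 39.6) / (3 * 4.3) = 0.47
Cpk = min(1.15, 0.47) = 0.47

0.47


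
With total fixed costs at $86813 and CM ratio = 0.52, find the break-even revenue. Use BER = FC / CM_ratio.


Formula: BER = Fixed Costs / Contribution Margin Ratio
BER = $86813 / 0.52
BER = $166948.08 (to the nearest cent)

$166948.08


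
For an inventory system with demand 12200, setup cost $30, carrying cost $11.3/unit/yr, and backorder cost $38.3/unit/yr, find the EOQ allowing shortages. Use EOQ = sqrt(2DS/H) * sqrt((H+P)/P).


Formula: EOQ* = sqrt(2DS/H) * sqrt((H+P)/P)
Base EOQ = sqrt(2*12200*30/11.3) = 254.52 units
Correction = sqrt((11.3+38.3)/38.3) = 1.138
EOQ* = 254.52 * 1.138 = 289.6 units

289.6 units


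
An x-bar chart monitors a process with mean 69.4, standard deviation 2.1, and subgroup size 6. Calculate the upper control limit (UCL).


UCL = 69.4 + 3 * 2.1 / sqrt(6)

71.97


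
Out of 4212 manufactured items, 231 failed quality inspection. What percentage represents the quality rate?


Formula: Quality Rate = Good Pieces / Total Pieces * 100
Good pieces = 4212 - 231 = 3981
QR = 3981 / 4212 * 100 = 94.5%

94.5%


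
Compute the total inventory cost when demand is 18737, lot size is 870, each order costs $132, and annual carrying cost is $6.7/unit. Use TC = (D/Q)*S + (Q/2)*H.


TC = 18737/870 * 132 + 870/2 * 6.7

$5757.36


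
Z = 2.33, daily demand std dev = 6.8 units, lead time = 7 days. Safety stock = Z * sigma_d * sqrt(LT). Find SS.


Formula: SS = z * sigma_d * sqrt(LT)
sqrt(LT) = sqrt(7) = 2.6458
SS = 2.33 * 6.8 * 2.6458
SS = 41.9 units

41.9 units


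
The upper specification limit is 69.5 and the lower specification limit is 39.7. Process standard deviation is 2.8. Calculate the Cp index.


Cp = (69.5 - 39.7) / (6 * 2.8)

1.77


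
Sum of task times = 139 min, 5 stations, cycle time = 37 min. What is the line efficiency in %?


Formula: Efficiency = Sum of Task Times / (N_stations * CT) * 100
Total station capacity = 5 stations * 37 min = 185 min
Efficiency = 139 / 185 * 100 = 75.1%

75.1%


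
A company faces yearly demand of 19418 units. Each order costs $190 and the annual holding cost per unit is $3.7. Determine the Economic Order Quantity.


Formula: EOQ = sqrt(2 * D * S / H)
Numerator: 2 * 19418 * 190 = 7378840
2DS/H = 7378840 / 3.7 = 1994281.1
EOQ = sqrt(1994281.1) = 1412.2 units

1412.2 units


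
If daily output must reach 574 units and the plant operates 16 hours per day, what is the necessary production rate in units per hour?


Formula: Production Rate = Daily Demand / Available Hours
Rate = 574 units/day / 16 hours/day
Rate = 35.9 units/hour

35.9 units/hour


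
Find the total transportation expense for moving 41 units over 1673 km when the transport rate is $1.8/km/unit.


TC = dist * cost * units = 1673 * 1.8 * 41 = $123467.40

$123467.40


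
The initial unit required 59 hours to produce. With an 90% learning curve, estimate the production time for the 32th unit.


Formula: T_n = T_1 * (learning_rate)^(log2(n)) where learning_rate = rate/100
Doublings = log2(32) = 5
T_n = 59 * 0.9^5
T_n = 59 * 0.5905 = 34.8 hours

34.8 hours


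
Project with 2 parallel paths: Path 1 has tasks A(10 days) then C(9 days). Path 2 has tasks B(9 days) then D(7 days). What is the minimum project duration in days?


Path 1 = 10 + 9 = 19 days
Path 2 = 9 + 7 = 16 days
Duration = max(19, 16) = 19 days

19 days


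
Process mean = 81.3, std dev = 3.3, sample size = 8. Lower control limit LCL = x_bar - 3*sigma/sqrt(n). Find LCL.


LCL = 81.3 - 3 * 3.3 / sqrt(8)

77.8


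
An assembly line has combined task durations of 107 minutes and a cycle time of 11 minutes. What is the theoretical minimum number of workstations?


Formula: N_min = ceil(Sum of Task Times / Cycle Time)
N_min = ceil(107 min / 11 min) = ceil(9.7273)
N_min = 10 stations

10


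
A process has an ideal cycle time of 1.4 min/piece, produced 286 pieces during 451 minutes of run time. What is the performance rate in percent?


Formula: Performance = (Ideal CT * Total Count) / Run Time * 100
Ideal output time = 1.4 * 286 = 400.4 min
Performance = 400.4 / 451 * 100 = 88.8%

88.8%


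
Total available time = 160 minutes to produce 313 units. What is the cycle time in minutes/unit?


Formula: CT = Available Time / Number of Units
CT = 160 min / 313 units
CT = 0.51 min/unit

0.51 min/unit


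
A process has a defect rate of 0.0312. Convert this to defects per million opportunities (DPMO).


DPMO = defect_rate * 1000000 = 0.0312 * 1000000

31200


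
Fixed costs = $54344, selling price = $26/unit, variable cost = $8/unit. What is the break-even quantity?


Formula: BEQ = Fixed Costs / (Price - Variable Cost)
Contribution margin = $26 - $8 = $18/unit
BEQ = ceil($54344 / $18/unit) = ceil(3019.11) = 3020 units

3020 units


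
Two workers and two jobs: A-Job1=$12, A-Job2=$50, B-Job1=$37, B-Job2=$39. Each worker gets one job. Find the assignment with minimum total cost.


Option 1: A->1 + B->2 = $12 + $39 = $51
Option 2: A->2 + B->1 = $50 + $37 = $87
Min cost = min($51, $87) = $51

$51


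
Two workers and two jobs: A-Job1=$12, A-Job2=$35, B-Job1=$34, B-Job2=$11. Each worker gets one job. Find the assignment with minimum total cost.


Option 1: A->1 + B->2 = $12 + $11 = $23
Option 2: A->2 + B->1 = $35 + $34 = $69
Min cost = min($23, $69) = $23

$23


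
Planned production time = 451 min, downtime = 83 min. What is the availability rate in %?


Formula: Availability = (Planned Time - Downtime) / Planned Time * 100
Uptime = 451 - 83 = 368 min
Availability = 368 / 451 * 100 = 81.6%

81.6%


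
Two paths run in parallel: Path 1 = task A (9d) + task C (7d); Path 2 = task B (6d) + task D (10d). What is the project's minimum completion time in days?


Path 1 = 9 + 7 = 16 days
Path 2 = 6 + 10 = 16 days
Duration = max(16, 16) = 16 days

16 days


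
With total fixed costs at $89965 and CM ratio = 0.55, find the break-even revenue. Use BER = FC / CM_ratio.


Formula: BER = Fixed Costs / Contribution Margin Ratio
BER = $89965 / 0.55
BER = $163572.73 (to the nearest cent)

$163572.73


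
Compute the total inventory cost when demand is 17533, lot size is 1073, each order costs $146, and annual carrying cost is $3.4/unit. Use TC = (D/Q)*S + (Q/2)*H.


TC = 17533/1073 * 146 + 1073/2 * 3.4

$4209.76


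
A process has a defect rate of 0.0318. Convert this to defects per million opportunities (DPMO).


DPMO = defect_rate * 1000000 = 0.0318 * 1000000

31800


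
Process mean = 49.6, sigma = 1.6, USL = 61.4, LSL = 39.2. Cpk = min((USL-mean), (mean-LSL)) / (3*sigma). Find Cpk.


Cpu = (61.4 - 49.6) / (3 * 1.6) = 2.46
Cpl = (49.6 - 39.2) / (3 * 1.6) = 2.17
Cpk = min(2.46, 2.17) = 2.17

2.17


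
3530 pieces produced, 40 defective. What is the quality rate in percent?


Formula: Quality Rate = Good Pieces / Total Pieces * 100
Good pieces = 3530 - 40 = 3490
QR = 3490 / 3530 * 100 = 98.9%

98.9%


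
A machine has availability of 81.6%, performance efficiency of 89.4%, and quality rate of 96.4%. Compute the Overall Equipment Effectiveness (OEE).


Formula: OEE = Availability * Performance * Quality / 10000
A * P = 81.6% * 89.4% / 100 = 72.95%
OEE = 72.95% * 96.4% / 100 = 70.3%

70.3%


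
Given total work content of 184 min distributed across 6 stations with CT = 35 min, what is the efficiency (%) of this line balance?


Formula: Efficiency = Sum of Task Times / (N_stations * CT) * 100
Total station capacity = 6 stations * 35 min = 210 min
Efficiency = 184 / 210 * 100 = 87.6%

87.6%


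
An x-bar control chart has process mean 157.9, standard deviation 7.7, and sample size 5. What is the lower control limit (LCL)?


LCL = 157.9 - 3 * 7.7 / sqrt(5)

147.57


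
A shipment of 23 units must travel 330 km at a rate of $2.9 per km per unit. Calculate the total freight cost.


TC = dist * cost * units = 330 * 2.9 * 23 = $22011.00

$22011.00


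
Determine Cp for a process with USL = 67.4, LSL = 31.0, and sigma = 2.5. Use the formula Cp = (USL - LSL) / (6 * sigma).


Cp = (67.4 - 31.0) / (6 * 2.5)

2.43


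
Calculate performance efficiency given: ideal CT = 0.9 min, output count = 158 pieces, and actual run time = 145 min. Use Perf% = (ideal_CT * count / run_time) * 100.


Formula: Performance = (Ideal CT * Total Count) / Run Time * 100
Ideal output time = 0.9 * 158 = 142.2 min
Performance = 142.2 / 145 * 100 = 98.1%

98.1%


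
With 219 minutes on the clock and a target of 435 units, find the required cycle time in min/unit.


Formula: CT = Available Time / Number of Units
CT = 219 min / 435 units
CT = 0.5 min/unit

0.5 min/unit


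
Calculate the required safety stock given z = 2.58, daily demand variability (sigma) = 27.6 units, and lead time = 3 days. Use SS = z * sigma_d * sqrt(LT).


Formula: SS = z * sigma_d * sqrt(LT)
sqrt(LT) = sqrt(3) = 1.7321
SS = 2.58 * 27.6 * 1.7321
SS = 123.3 units

123.3 units


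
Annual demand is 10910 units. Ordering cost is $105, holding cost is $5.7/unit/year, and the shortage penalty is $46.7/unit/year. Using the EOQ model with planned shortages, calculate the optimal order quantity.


Formula: EOQ* = sqrt(2DS/H) * sqrt((H+P)/P)
Base EOQ = sqrt(2*10910*105/5.7) = 633.99 units
Correction = sqrt((5.7+46.7)/46.7) = 1.05927
EOQ* = 633.99 * 1.05927 = 671.6 units

671.6 units


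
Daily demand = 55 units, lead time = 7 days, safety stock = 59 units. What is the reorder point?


Formula: ROP = (Daily Demand * Lead Time) + Safety Stock
Demand during lead time = 55 * 7 = 385 units
ROP = 385 + 59 = 444 units

444 units


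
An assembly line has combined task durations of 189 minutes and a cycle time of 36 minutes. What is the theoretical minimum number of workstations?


Formula: N_min = ceil(Sum of Task Times / Cycle Time)
N_min = ceil(189 min / 36 min) = ceil(5.25)
N_min = 6 stations

6


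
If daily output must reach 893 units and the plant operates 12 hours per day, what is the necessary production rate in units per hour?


Formula: Production Rate = Daily Demand / Available Hours
Rate = 893 units/day / 12 hours/day
Rate = 74.4 units/hour

74.4 units/hour


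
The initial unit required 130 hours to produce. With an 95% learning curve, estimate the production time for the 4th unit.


Formula: T_n = T_1 * (learning_rate)^(log2(n)) where learning_rate = rate/100
Doublings = log2(4) = 2
T_n = 130 * 0.95^2
T_n = 130 * 0.9025 = 117.3 hours

117.3 hours


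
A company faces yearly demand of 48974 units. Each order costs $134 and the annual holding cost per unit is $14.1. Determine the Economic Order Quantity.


Formula: EOQ = sqrt(2 * D * S / H)
Numerator: 2 * 48974 * 134 = 13125032
2DS/H = 13125032 / 14.1 = 930853.3
EOQ = sqrt(930853.3) = 964.8 units

964.8 units


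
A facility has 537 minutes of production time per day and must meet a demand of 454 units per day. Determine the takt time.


Formula: Takt Time = Available Production Time / Customer Demand
Takt = 537 min/day / 454 units/day
Takt = 1.18 min/unit

1.18 min/unit


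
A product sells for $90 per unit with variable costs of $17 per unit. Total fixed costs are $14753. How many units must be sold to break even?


Formula: BEQ = Fixed Costs / (Price - Variable Cost)
Contribution margin = $90 - $17 = $73/unit
BEQ = ceil($14753 / $73/unit) = ceil(202.1) = 203 units

203 units


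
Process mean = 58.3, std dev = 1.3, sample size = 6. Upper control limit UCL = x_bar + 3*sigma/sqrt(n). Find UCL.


UCL = 58.3 + 3 * 1.3 / sqrt(6)

59.89


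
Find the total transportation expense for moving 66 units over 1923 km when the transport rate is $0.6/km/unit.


TC = dist * cost * units = 1923 * 0.6 * 66 = $76150.80

$76150.80


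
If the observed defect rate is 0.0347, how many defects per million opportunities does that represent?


DPMO = defect_rate * 1000000 = 0.0347 * 1000000

34700


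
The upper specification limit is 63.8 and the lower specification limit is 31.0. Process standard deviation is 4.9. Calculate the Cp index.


Cp = (63.8 - 31.0) / (6 * 4.9)

1.12


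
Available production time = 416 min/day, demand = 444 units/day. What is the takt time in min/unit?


Formula: Takt Time = Available Production Time / Customer Demand
Takt = 416 min/day / 444 units/day
Takt = 0.94 min/unit

0.94 min/unit


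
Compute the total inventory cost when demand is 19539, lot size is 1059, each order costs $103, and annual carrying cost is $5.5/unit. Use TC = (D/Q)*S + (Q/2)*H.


TC = 19539/1059 * 103 + 1059/2 * 5.5

$4812.64


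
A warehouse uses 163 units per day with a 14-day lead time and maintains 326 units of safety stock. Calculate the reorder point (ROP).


Formula: ROP = (Daily Demand * Lead Time) + Safety Stock
Demand during lead time = 163 * 14 = 2282 units
ROP = 2282 + 326 = 2608 units

2608 units


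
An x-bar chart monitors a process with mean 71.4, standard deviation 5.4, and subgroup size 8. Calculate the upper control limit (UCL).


UCL = 71.4 + 3 * 5.4 / sqrt(8)

77.13


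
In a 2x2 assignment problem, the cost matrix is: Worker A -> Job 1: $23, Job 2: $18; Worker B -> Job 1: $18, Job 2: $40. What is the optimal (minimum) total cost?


Option 1: A->1 + B->2 = $23 + $40 = $63
Option 2: A->2 + B->1 = $18 + $18 = $36
Min cost = min($63, $36) = $36

$36


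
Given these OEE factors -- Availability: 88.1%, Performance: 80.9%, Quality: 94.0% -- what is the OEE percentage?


Formula: OEE = Availability * Performance * Quality / 10000
A * P = 88.1% * 80.9% / 100 = 71.27%
OEE = 71.27% * 94.0% / 100 = 67.0%

67.0%


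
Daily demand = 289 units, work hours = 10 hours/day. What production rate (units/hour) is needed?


Formula: Production Rate = Daily Demand / Available Hours
Rate = 289 units/day / 10 hours/day
Rate = 28.9 units/hour

28.9 units/hour


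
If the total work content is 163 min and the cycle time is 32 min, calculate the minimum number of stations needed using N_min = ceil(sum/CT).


Formula: N_min = ceil(Sum of Task Times / Cycle Time)
N_min = ceil(163 min / 32 min) = ceil(5.0938)
N_min = 6 stations

6


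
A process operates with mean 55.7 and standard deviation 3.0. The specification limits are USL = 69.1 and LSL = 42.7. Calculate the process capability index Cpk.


Cpu = (69.1 - 55.7) / (3 * 3.0) = 1.49
Cpl = (55.7 - 42.7) / (3 * 3.0) = 1.44
Cpk = min(1.49, 1.44) = 1.44

1.44


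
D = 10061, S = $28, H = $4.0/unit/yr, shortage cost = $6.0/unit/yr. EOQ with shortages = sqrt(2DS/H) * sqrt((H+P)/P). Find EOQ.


Formula: EOQ* = sqrt(2DS/H) * sqrt((H+P)/P)
Base EOQ = sqrt(2*10061*28/4.0) = 375.31 units
Correction = sqrt((4.0+6.0)/6.0) = 1.29099
EOQ* = 375.31 * 1.29099 = 484.5 units

484.5 units


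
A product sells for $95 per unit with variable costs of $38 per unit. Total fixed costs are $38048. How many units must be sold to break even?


Formula: BEQ = Fixed Costs / (Price - Variable Cost)
Contribution margin = $95 - $38 = $57/unit
BEQ = ceil($38048 / $57/unit) = ceil(667.51) = 668 units

668 units


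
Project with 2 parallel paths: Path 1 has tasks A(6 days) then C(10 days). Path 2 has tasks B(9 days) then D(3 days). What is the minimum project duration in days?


Path 1 = 6 + 10 = 16 days
Path 2 = 9 + 3 = 12 days
Duration = max(16, 12) = 16 days

16 days


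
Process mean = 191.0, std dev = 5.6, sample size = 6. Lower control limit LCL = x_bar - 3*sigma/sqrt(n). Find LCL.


LCL = 191.0 - 3 * 5.6 / sqrt(6)

184.14


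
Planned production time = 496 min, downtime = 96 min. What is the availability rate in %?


Formula: Availability = (Planned Time - Downtime) / Planned Time * 100
Uptime = 496 - 96 = 400 min
Availability = 400 / 496 * 100 = 80.6%

80.6%


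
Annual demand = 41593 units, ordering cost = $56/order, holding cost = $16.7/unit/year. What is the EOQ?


Formula: EOQ = sqrt(2 * D * S / H)
Numerator: 2 * 41593 * 56 = 4658416
2DS/H = 4658416 / 16.7 = 278947.1
EOQ = sqrt(278947.1) = 528.2 units

528.2 units


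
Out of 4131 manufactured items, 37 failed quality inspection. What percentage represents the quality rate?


Formula: Quality Rate = Good Pieces / Total Pieces * 100
Good pieces = 4131 - 37 = 4094
QR = 4094 / 4131 * 100 = 99.1%

99.1%


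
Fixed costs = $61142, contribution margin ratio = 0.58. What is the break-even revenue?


Formula: BER = Fixed Costs / Contribution Margin Ratio
BER = $61142 / 0.58
BER = $105417.24 (to the nearest cent)

$105417.24


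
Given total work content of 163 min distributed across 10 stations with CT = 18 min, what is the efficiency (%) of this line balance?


Formula: Efficiency = Sum of Task Times / (N_stations * CT) * 100
Total station capacity = 10 stations * 18 min = 180 min
Efficiency = 163 / 180 * 100 = 90.6%

90.6%


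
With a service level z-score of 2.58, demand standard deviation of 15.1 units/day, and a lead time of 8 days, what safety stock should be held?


Formula: SS = z * sigma_d * sqrt(LT)
sqrt(LT) = sqrt(8) = 2.8284
SS = 2.58 * 15.1 * 2.8284
SS = 110.2 units

110.2 units


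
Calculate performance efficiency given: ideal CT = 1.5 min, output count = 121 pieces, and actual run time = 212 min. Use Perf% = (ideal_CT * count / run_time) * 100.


Formula: Performance = (Ideal CT * Total Count) / Run Time * 100
Ideal output time = 1.5 * 121 = 181.5 min
Performance = 181.5 / 212 * 100 = 85.6%

85.6%


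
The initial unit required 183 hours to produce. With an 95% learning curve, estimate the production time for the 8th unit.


Formula: T_n = T_1 * (learning_rate)^(log2(n)) where learning_rate = rate/100
Doublings = log2(8) = 3
T_n = 183 * 0.95^3
T_n = 183 * 0.8574 = 156.9 hours

156.9 hours


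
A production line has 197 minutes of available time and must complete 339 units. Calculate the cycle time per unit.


Formula: CT = Available Time / Number of Units
CT = 197 min / 339 units
CT = 0.58 min/unit

0.58 min/unit


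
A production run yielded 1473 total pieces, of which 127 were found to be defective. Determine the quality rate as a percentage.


Formula: Quality Rate = Good Pieces / Total Pieces * 100
Good pieces = 1473 - 127 = 1346
QR = 1346 / 1473 * 100 = 91.4%

91.4%


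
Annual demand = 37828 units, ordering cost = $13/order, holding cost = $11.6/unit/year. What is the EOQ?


Formula: EOQ = sqrt(2 * D * S / H)
Numerator: 2 * 37828 * 13 = 983528
2DS/H = 983528 / 11.6 = 84786.9
EOQ = sqrt(84786.9) = 291.2 units

291.2 units


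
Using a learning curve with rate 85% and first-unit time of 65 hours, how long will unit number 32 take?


Formula: T_n = T_1 * (learning_rate)^(log2(n)) where learning_rate = rate/100
Doublings = log2(32) = 5
T_n = 65 * 0.85^5
T_n = 65 * 0.4437 = 28.8 hours

28.8 hours


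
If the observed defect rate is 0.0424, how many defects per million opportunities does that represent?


DPMO = defect_rate * 1000000 = 0.0424 * 1000000

42400


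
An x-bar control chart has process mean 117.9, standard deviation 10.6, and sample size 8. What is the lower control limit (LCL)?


LCL = 117.9 - 3 * 10.6 / sqrt(8)

106.66


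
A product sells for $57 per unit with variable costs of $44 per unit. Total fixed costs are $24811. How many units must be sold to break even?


Formula: BEQ = Fixed Costs / (Price - Variable Cost)
Contribution margin = $57 - $44 = $13/unit
BEQ = ceil($24811 / $13/unit) = ceil(1908.54) = 1909 units

1909 units


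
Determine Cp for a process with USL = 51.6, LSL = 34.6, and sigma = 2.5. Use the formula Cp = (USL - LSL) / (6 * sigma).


Cp = (51.6 - 34.6) / (6 * 2.5)

1.13


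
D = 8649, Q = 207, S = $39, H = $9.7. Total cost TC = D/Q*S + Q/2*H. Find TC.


TC = 8649/207 * 39 + 207/2 * 9.7

$2633.47


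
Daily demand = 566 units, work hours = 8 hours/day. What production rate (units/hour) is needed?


Formula: Production Rate = Daily Demand / Available Hours
Rate = 566 units/day / 8 hours/day
Rate = 70.8 units/hour

70.8 units/hour


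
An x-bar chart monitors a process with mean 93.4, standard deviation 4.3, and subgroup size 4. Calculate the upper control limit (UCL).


UCL = 93.4 + 3 * 4.3 / sqrt(4)

99.85


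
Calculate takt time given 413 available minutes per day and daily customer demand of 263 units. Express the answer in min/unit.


Formula: Takt Time = Available Production Time / Customer Demand
Takt = 413 min/day / 263 units/day
Takt = 1.57 min/unit

1.57 min/unit


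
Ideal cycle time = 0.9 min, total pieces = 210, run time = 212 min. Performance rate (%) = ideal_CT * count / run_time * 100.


Formula: Performance = (Ideal CT * Total Count) / Run Time * 100
Ideal output time = 0.9 * 210 = 189.0 min
Performance = 189.0 / 212 * 100 = 89.2%

89.2%


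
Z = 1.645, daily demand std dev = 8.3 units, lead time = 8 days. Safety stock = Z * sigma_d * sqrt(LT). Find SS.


Formula: SS = z * sigma_d * sqrt(LT)
sqrt(LT) = sqrt(8) = 2.8284
SS = 1.645 * 8.3 * 2.8284
SS = 38.6 units

38.6 units


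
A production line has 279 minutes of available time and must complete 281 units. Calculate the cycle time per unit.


Formula: CT = Available Time / Number of Units
CT = 279 min / 281 units
CT = 0.99 min/unit

0.99 min/unit


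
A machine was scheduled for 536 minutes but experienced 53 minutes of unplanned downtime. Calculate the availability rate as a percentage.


Formula: Availability = (Planned Time - Downtime) / Planned Time * 100
Uptime = 536 - 53 = 483 min
Availability = 483 / 536 * 100 = 90.1%

90.1%


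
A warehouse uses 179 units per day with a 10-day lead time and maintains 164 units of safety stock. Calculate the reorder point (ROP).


Formula: ROP = (Daily Demand * Lead Time) + Safety Stock
Demand during lead time = 179 * 10 = 1790 units
ROP = 1790 + 164 = 1954 units

1954 units


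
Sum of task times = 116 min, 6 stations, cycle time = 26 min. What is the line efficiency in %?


Formula: Efficiency = Sum of Task Times / (N_stations * CT) * 100
Total station capacity = 6 stations * 26 min = 156 min
Efficiency = 116 / 156 * 100 = 74.4%

74.4%


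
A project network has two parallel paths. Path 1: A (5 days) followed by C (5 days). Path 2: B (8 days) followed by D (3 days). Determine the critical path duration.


Path 1 = 5 + 5 = 10 days
Path 2 = 8 + 3 = 11 days
Duration = max(10, 11) = 11 days

11 days


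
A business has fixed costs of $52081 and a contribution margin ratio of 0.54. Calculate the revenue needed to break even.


Formula: BER = Fixed Costs / Contribution Margin Ratio
BER = $52081 / 0.54
BER = $96446.30 (to the nearest cent)

$96446.30


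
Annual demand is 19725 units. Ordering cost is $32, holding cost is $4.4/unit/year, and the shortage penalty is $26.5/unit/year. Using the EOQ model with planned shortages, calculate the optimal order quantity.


Formula: EOQ* = sqrt(2DS/H) * sqrt((H+P)/P)
Base EOQ = sqrt(2*19725*32/4.4) = 535.64 units
Correction = sqrt((4.4+26.5)/26.5) = 1.07983
EOQ* = 535.64 * 1.07983 = 578.4 units

578.4 units


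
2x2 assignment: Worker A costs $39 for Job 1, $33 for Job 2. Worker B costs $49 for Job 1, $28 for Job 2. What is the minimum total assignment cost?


Option 1: A->1 + B->2 = $39 + $28 = $67
Option 2: A->2 + B->1 = $33 + $49 = $82
Min cost = min($67, $82) = $67

$67


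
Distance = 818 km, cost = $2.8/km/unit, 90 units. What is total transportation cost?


TC = dist * cost * units = 818 * 2.8 * 90 = $206136.00

$206136.00


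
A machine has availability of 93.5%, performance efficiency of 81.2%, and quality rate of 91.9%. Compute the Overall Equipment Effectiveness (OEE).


Formula: OEE = Availability * Performance * Quality / 10000
A * P = 93.5% * 81.2% / 100 = 75.92%
OEE = 75.92% * 91.9% / 100 = 69.8%

69.8%


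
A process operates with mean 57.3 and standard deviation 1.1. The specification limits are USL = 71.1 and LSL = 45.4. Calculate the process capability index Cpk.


Cpu = (71.1 - 57.3) / (3 * 1.1) = 4.18
Cpl = (57.3 - 45.4) / (3 * 1.1) = 3.61
Cpk = min(4.18, 3.61) = 3.61

3.61


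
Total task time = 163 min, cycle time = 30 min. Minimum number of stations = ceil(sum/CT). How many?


Formula: N_min = ceil(Sum of Task Times / Cycle Time)
N_min = ceil(163 min / 30 min) = ceil(5.4333)
N_min = 6 stations

6


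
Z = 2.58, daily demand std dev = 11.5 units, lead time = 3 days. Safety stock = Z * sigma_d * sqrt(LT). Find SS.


Formula: SS = z * sigma_d * sqrt(LT)
sqrt(LT) = sqrt(3) = 1.7321
SS = 2.58 * 11.5 * 1.7321
SS = 51.4 units

51.4 units


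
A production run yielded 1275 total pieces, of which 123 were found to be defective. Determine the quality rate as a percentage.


Formula: Quality Rate = Good Pieces / Total Pieces * 100
Good pieces = 1275 - 123 = 1152
QR = 1152 / 1275 * 100 = 90.4%

90.4%


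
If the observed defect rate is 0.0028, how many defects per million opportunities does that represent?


DPMO = defect_rate * 1000000 = 0.0028 * 1000000

2800


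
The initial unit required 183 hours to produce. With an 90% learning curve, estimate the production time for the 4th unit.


Formula: T_n = T_1 * (learning_rate)^(log2(n)) where learning_rate = rate/100
Doublings = log2(4) = 2
T_n = 183 * 0.9^2
T_n = 183 * 0.81 = 148.2 hours

148.2 hours


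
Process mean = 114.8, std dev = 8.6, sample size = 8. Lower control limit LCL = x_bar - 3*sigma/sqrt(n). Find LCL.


LCL = 114.8 - 3 * 8.6 / sqrt(8)

105.68


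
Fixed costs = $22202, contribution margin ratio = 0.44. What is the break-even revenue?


Formula: BER = Fixed Costs / Contribution Margin Ratio
BER = $22202 / 0.44
BER = $50459.09 (to the nearest cent)

$50459.09


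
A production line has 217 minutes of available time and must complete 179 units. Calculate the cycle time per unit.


Formula: CT = Available Time / Number of Units
CT = 217 min / 179 units
CT = 1.21 min/unit

1.21 min/unit


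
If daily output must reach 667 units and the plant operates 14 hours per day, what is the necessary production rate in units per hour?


Formula: Production Rate = Daily Demand / Available Hours
Rate = 667 units/day / 14 hours/day
Rate = 47.6 units/hour

47.6 units/hour


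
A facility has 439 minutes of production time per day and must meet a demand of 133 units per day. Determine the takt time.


Formula: Takt Time = Available Production Time / Customer Demand
Takt = 439 min/day / 133 units/day
Takt = 3.3 min/unit

3.3 min/unit


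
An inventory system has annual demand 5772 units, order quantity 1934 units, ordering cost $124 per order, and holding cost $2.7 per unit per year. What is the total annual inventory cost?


TC = 5772/1934 * 124 + 1934/2 * 2.7

$2980.98


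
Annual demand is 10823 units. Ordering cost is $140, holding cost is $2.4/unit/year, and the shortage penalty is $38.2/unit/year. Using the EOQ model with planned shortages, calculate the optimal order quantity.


Formula: EOQ* = sqrt(2DS/H) * sqrt((H+P)/P)
Base EOQ = sqrt(2*10823*140/2.4) = 1123.69 units
Correction = sqrt((2.4+38.2)/38.2) = 1.03094
EOQ* = 1123.69 * 1.03094 = 1158.5 units

1158.5 units


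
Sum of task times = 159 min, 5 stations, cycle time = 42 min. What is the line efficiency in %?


Formula: Efficiency = Sum of Task Times / (N_stations * CT) * 100
Total station capacity = 5 stations * 42 min = 210 min
Efficiency = 159 / 210 * 100 = 75.7%

75.7%


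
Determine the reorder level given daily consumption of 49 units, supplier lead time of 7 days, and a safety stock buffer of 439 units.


Formula: ROP = (Daily Demand * Lead Time) + Safety Stock
Demand during lead time = 49 * 7 = 343 units
ROP = 343 + 439 = 782 units

782 units


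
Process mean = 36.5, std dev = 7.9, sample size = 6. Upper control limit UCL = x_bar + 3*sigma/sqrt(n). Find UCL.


UCL = 36.5 + 3 * 7.9 / sqrt(6)

46.18


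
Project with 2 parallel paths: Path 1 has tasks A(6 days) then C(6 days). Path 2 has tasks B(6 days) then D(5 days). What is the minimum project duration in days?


Path 1 = 6 + 6 = 12 days
Path 2 = 6 + 5 = 11 days
Duration = max(12, 11) = 12 days

12 days


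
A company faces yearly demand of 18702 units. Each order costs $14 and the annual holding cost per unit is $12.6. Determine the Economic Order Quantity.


Formula: EOQ = sqrt(2 * D * S / H)
Numerator: 2 * 18702 * 14 = 523656
2DS/H = 523656 / 12.6 = 41560.0
EOQ = sqrt(41560.0) = 203.9 units

203.9 units


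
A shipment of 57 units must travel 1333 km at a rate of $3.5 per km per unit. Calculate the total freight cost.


TC = dist * cost * units = 1333 * 3.5 * 57 = $265933.50

$265933.50


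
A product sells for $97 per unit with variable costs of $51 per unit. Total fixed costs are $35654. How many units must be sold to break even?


Formula: BEQ = Fixed Costs / (Price - Variable Cost)
Contribution margin = $97 - $51 = $46/unit
BEQ = ceil($35654 / $46/unit) = ceil(775.09) = 776 units

776 units


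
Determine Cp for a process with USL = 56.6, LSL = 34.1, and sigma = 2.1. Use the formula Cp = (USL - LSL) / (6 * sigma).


Cp = (56.6 - 34.1) / (6 * 2.1)

1.79


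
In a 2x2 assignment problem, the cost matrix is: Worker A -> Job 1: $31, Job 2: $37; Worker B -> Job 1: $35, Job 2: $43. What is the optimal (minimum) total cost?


Option 1: A->1 + B->2 = $31 + $43 = $74
Option 2: A->2 + B->1 = $37 + $35 = $72
Min cost = min($74, $72) = $72

$72


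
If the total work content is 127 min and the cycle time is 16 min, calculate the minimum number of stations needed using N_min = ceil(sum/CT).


Formula: N_min = ceil(Sum of Task Times / Cycle Time)
N_min = ceil(127 min / 16 min) = ceil(7.9375)
N_min = 8 stations

8


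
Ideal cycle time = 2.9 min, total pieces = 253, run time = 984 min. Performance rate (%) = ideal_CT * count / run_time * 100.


Formula: Performance = (Ideal CT * Total Count) / Run Time * 100
Ideal output time = 2.9 * 253 = 733.7 min
Performance = 733.7 / 984 * 100 = 74.6%

74.6%


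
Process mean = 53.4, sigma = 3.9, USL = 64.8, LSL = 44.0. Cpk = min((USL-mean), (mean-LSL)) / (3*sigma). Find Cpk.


Cpu = (64.8 - 53.4) / (3 * 3.9) = 0.97
Cpl = (53.4 - 44.0) / (3 * 3.9) = 0.8
Cpk = min(0.97, 0.8) = 0.8

0.8


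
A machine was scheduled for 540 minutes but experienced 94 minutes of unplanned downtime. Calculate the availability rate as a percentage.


Formula: Availability = (Planned Time - Downtime) / Planned Time * 100
Uptime = 540 - 94 = 446 min
Availability = 446 / 540 * 100 = 82.6%

82.6%


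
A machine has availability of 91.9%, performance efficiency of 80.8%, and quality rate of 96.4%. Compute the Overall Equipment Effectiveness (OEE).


Formula: OEE = Availability * Performance * Quality / 10000
A * P = 91.9% * 80.8% / 100 = 74.26%
OEE = 74.26% * 96.4% / 100 = 71.6%

71.6%


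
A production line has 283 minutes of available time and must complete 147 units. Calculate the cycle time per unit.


Formula: CT = Available Time / Number of Units
CT = 283 min / 147 units
CT = 1.93 min/unit

1.93 min/unit


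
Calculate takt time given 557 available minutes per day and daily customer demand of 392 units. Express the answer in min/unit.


Formula: Takt Time = Available Production Time / Customer Demand
Takt = 557 min/day / 392 units/day
Takt = 1.42 min/unit

1.42 min/unit


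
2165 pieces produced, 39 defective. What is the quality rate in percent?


Formula: Quality Rate = Good Pieces / Total Pieces * 100
Good pieces = 2165 - 39 = 2126
QR = 2126 / 2165 * 100 = 98.2%

98.2%


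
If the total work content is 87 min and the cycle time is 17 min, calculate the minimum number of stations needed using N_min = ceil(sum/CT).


Formula: N_min = ceil(Sum of Task Times / Cycle Time)
N_min = ceil(87 min / 17 min) = ceil(5.1176)
N_min = 6 stations

6


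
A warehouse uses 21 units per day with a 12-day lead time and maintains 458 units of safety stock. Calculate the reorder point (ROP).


Formula: ROP = (Daily Demand * Lead Time) + Safety Stock
Demand during lead time = 21 * 12 = 252 units
ROP = 252 + 458 = 710 units

710 units


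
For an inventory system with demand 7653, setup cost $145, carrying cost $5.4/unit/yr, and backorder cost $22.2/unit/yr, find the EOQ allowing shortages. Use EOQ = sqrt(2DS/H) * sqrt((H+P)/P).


Formula: EOQ* = sqrt(2DS/H) * sqrt((H+P)/P)
Base EOQ = sqrt(2*7653*145/5.4) = 641.09 units
Correction = sqrt((5.4+22.2)/22.2) = 1.11501
EOQ* = 641.09 * 1.11501 = 714.8 units

714.8 units


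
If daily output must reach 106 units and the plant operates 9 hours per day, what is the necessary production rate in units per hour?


Formula: Production Rate = Daily Demand / Available Hours
Rate = 106 units/day / 9 hours/day
Rate = 11.8 units/hour

11.8 units/hour


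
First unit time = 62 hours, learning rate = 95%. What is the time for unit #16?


Formula: T_n = T_1 * (learning_rate)^(log2(n)) where learning_rate = rate/100
Doublings = log2(16) = 4
T_n = 62 * 0.95^4
T_n = 62 * 0.8145 = 50.5 hours

50.5 hours


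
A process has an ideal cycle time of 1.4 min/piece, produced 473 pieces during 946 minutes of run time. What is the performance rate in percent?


Formula: Performance = (Ideal CT * Total Count) / Run Time * 100
Ideal output time = 1.4 * 473 = 662.2 min
Performance = 662.2 / 946 * 100 = 70.0%

70.0%


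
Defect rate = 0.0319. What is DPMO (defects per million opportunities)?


DPMO = defect_rate * 1000000 = 0.0319 * 1000000

31900


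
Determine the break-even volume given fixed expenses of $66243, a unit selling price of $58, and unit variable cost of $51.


Formula: BEQ = Fixed Costs / (Price - Variable Cost)
Contribution margin = $58 - $51 = $7/unit
BEQ = ceil($66243 / $7/unit) = ceil(9463.29) = 9464 units

9464 units


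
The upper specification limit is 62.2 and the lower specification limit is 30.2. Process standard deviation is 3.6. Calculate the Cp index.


Cp = (62.2 - 30.2) / (6 * 3.6)

1.48


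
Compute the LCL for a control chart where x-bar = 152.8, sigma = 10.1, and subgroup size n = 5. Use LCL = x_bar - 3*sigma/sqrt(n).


LCL = 152.8 - 3 * 10.1 / sqrt(5)

139.25


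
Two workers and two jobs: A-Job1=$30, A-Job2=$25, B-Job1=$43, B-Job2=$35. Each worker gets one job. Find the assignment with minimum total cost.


Option 1: A->1 + B->2 = $30 + $35 = $65
Option 2: A->2 + B->1 = $25 + $43 = $68
Min cost = min($65, $68) = $65

$65


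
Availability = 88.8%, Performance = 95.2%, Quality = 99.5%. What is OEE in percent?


Formula: OEE = Availability * Performance * Quality / 10000
A * P = 88.8% * 95.2% / 100 = 84.54%
OEE = 84.54% * 99.5% / 100 = 84.1%

84.1%


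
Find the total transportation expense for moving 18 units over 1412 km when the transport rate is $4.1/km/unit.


TC = dist * cost * units = 1412 * 4.1 * 18 = $104205.60

$104205.60


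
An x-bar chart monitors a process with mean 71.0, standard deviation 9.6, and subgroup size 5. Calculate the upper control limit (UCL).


UCL = 71.0 + 3 * 9.6 / sqrt(5)

83.88


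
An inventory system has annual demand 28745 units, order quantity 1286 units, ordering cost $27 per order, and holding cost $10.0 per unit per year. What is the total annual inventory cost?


TC = 28745/1286 * 27 + 1286/2 * 10.0

$7033.51


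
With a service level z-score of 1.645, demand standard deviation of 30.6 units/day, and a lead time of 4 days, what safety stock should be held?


Formula: SS = z * sigma_d * sqrt(LT)
sqrt(LT) = sqrt(4) = 2.0
SS = 1.645 * 30.6 * 2.0
SS = 100.7 units

100.7 units
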